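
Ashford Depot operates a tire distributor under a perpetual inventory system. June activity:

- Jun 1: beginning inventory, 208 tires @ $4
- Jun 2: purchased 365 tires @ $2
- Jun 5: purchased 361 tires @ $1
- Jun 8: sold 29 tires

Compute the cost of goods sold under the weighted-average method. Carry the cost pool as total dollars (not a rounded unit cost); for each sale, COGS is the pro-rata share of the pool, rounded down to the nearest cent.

After Jun 1: 208 on hand, pool $832.00 (≈ $4.0000 each)
After Jun 2: 573 on hand, pool $1,562.00 (≈ $2.7260 each)
After Jun 5: 934 on hand, pool $1,923.00 (≈ $2.0589 each)
Jun 8, sell 29: 29/934 × $1,923.00 → $59.70
Ending inventory (cost pool remaining) = $1,863.30
Check: goods available $1,923.00 = COGS $59.70 + ending $1,863.30

COGS = $59.70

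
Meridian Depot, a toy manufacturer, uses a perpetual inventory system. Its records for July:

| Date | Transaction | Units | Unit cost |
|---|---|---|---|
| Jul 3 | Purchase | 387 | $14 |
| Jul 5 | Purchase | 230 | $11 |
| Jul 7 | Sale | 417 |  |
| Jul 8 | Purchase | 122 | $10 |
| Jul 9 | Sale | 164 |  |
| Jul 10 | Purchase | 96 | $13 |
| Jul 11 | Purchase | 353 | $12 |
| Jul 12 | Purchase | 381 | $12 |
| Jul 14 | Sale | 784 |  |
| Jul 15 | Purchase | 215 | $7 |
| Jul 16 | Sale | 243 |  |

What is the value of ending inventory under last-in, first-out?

Ending inventory = $2,446

Jul 7, 417 sold [LIFO — newest first]: 230 @ $11 + 187 @ $14 = $5,148
Jul 9, 164 sold [LIFO — newest first]: 122 @ $10 + 42 @ $14 = $1,808
Jul 14, 784 sold [LIFO — newest first]: 381 @ $12 + 353 @ $12 + 50 @ $13 = $9,458
Jul 16, 243 sold [LIFO — newest first]: 215 @ $7 + 28 @ $13 = $1,869
Total COGS = $5,148 + $1,808 + $9,458 + $1,869 = $18,283
Ending inventory: 158 @ $14 + 18 @ $13 = $2,446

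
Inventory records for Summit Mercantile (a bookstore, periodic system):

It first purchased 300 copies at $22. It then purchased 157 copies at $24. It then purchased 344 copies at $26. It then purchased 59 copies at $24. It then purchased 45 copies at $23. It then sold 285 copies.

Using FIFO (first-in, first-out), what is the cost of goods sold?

COGS = $6,270

Sale 1 (285) [FIFO — oldest first]: 285 @ $22 = $6,270
Ending inventory: 15 @ $22 + 157 @ $24 + 344 @ $26 + 59 @ $24 + 45 @ $23 = $15,493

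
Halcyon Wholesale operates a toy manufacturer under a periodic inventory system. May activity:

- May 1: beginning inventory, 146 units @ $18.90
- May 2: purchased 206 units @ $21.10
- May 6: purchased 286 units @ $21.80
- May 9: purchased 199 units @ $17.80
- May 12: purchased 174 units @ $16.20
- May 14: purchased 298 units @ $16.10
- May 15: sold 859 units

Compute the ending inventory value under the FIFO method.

Ending inventory = $7,260.20

May 15, 859 sold [FIFO — oldest first]: 146 @ $18.90 + 206 @ $21.10 + 286 @ $21.80 + 199 @ $17.80 + 22 @ $16.20 = $17,239.40
Ending inventory: 152 @ $16.20 + 298 @ $16.10 = $7,260.20
Check: goods available $24,499.60 = COGS $17,239.40 + ending $7,260.20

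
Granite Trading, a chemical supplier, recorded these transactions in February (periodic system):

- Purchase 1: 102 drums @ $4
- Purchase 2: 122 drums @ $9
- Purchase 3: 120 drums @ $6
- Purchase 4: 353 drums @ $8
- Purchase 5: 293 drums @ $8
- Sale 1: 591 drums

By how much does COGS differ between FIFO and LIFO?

FIFO COGS: 102 @ $4 + 122 @ $9 + 120 @ $6 + 247 @ $8 = $4,202
LIFO COGS: 293 @ $8 + 298 @ $8 = $4,728
Difference = |$4,202 − $4,728| = $526

$526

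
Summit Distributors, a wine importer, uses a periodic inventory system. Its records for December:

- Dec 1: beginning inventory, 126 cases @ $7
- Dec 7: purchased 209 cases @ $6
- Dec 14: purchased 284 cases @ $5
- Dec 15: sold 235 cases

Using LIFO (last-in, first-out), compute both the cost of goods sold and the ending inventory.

COGS = $1,175; ending inventory = $2,381

Dec 15, 235 sold [LIFO — newest first]: 235 @ $5 = $1,175
Ending inventory: 126 @ $7 + 209 @ $6 + 49 @ $5 = $2,381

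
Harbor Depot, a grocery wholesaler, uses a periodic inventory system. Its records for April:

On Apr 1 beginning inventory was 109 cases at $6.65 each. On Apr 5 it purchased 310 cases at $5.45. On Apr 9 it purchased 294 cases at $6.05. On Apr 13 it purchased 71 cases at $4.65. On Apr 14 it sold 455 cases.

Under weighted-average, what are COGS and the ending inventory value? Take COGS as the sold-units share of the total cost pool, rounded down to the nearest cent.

Apr 14, sell 455: 455/784 × $4,523.20 → $2,625.07
Ending inventory (cost pool remaining) = $1,898.13

COGS = $2,625.07; ending inventory = $1,898.13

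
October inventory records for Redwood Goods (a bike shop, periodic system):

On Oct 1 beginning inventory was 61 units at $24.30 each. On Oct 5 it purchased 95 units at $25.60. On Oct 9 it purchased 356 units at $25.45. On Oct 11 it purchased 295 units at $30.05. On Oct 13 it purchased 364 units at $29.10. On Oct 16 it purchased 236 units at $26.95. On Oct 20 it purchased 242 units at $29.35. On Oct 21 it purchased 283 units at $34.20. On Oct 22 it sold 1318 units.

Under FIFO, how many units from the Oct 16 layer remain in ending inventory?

89

Oct 22, 1318 sold [FIFO — oldest first]: 61 @ $24.30 + 95 @ $25.60 + 356 @ $25.45 + 295 @ $30.05 + 364 @ $29.10 + 147 @ $26.95 = $36,393.30
Ending inventory: 89 @ $26.95 + 242 @ $29.35 + 283 @ $34.20 = $19,179.85
Check: goods available $55,573.15 = COGS $36,393.30 + ending $19,179.85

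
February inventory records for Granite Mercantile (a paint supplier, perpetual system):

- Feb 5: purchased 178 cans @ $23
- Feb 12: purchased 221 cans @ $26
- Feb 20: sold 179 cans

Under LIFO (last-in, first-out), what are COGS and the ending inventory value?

COGS = $4,654; ending inventory = $5,186

Feb 20, 179 sold [LIFO — newest first]: 179 @ $26 = $4,654
Ending inventory: 178 @ $23 + 42 @ $26 = $5,186
Check: goods available $9,840 = COGS $4,654 + ending $5,186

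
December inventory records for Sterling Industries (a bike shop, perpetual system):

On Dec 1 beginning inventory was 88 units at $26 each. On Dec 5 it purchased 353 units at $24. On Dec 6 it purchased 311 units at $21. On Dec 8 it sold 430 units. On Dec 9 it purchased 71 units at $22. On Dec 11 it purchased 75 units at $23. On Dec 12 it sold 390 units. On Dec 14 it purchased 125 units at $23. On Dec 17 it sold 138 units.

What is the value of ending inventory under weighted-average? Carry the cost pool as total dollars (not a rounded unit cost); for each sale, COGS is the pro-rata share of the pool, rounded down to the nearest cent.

After Dec 1: 88 on hand, pool $2,288.00 (≈ $26.0000 each)
After Dec 5: 441 on hand, pool $10,760.00 (≈ $24.3991 each)
After Dec 6: 752 on hand, pool $17,291.00 (≈ $22.9934 each)
Dec 8, sell 430: 430/752 × $17,291.00 → $9,887.14
After Dec 9: 393 on hand, pool $8,965.86 (≈ $22.8139 each)
After Dec 11: 468 on hand, pool $10,690.86 (≈ $22.8437 each)
Dec 12, sell 390: 390/468 × $10,690.86 → $8,909.05
After Dec 14: 203 on hand, pool $4,656.81 (≈ $22.9400 each)
Dec 17, sell 138: 138/203 × $4,656.81 → $3,165.71
Total COGS = $9,887.14 + $8,909.05 + $3,165.71 = $21,961.90
Ending inventory (cost pool remaining) = $1,491.10
Check: goods available $23,453.00 = COGS $21,961.90 + ending $1,491.10

Ending inventory = $1,491.10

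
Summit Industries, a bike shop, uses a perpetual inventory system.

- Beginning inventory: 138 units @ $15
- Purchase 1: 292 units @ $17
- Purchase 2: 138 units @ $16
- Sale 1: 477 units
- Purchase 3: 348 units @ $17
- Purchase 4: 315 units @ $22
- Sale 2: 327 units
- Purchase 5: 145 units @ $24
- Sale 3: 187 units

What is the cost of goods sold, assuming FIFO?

Sale 1 (477) [FIFO — oldest first]: 138 @ $15 + 292 @ $17 + 47 @ $16 = $7,786
Sale 2 (327) [FIFO — oldest first]: 91 @ $16 + 236 @ $17 = $5,468
Sale 3 (187) [FIFO — oldest first]: 112 @ $17 + 75 @ $22 = $3,554
Total COGS = $7,786 + $5,468 + $3,554 = $16,808
Ending inventory: 240 @ $22 + 145 @ $24 = $8,760
Check: goods available $25,568 = COGS $16,808 + ending $8,760

COGS = $16,808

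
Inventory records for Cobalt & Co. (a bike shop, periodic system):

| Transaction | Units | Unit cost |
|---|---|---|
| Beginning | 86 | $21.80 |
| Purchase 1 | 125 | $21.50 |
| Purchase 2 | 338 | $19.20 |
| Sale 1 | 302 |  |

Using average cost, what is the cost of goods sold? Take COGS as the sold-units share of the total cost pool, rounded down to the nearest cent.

Sale 1, sell 302: 302/549 × $11,051.90 → $6,079.55
Ending inventory (cost pool remaining) = $4,972.35

COGS = $6,079.55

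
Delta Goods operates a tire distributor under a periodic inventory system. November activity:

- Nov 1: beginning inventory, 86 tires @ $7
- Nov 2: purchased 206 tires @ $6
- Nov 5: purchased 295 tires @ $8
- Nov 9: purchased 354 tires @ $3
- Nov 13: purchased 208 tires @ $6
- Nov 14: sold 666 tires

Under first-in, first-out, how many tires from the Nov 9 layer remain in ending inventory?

275

Nov 14, 666 sold [FIFO — oldest first]: 86 @ $7 + 206 @ $6 + 295 @ $8 + 79 @ $3 = $4,435
Ending inventory: 275 @ $3 + 208 @ $6 = $2,073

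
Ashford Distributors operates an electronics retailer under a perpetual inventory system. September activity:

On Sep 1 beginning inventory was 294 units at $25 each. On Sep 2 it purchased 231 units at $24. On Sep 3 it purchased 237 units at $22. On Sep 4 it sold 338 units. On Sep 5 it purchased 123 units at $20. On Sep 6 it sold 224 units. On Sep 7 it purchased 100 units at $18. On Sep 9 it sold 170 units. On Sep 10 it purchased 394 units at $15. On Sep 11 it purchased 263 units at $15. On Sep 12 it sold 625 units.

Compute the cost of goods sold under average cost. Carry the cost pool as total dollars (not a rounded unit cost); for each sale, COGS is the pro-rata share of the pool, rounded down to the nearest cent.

COGS = $27,412.76

After Sep 1: 294 on hand, pool $7,350.00 (≈ $25.0000 each)
After Sep 2: 525 on hand, pool $12,894.00 (≈ $24.5600 each)
After Sep 3: 762 on hand, pool $18,108.00 (≈ $23.7638 each)
Sep 4, sell 338: 338/762 × $18,108.00 → $8,032.15
After Sep 5: 547 on hand, pool $12,535.85 (≈ $22.9175 each)
Sep 6, sell 224: 224/547 × $12,535.85 → $5,133.51
After Sep 7: 423 on hand, pool $9,202.34 (≈ $21.7549 each)
Sep 9, sell 170: 170/423 × $9,202.34 → $3,698.33
After Sep 10: 647 on hand, pool $11,414.01 (≈ $17.6414 each)
After Sep 11: 910 on hand, pool $15,359.01 (≈ $16.8780 each)
Sep 12, sell 625: 625/910 × $15,359.01 → $10,548.77
Total COGS = $8,032.15 + $5,133.51 + $3,698.33 + $10,548.77 = $27,412.76
Ending inventory (cost pool remaining) = $4,810.24
Check: goods available $32,223.00 = COGS $27,412.76 + ending $4,810.24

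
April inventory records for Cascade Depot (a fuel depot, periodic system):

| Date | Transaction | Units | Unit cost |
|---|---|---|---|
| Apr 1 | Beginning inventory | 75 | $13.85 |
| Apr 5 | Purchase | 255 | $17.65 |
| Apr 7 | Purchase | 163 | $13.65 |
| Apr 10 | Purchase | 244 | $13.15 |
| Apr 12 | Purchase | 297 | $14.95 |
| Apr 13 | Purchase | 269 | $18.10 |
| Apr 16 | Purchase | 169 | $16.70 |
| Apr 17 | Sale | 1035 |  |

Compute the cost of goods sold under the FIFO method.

COGS = $15,431.30

Apr 17, 1035 sold [FIFO — oldest first]: 75 @ $13.85 + 255 @ $17.65 + 163 @ $13.65 + 244 @ $13.15 + 297 @ $14.95 + 1 @ $18.10 = $15,431.30
Ending inventory: 268 @ $18.10 + 169 @ $16.70 = $7,673.10
Check: goods available $23,104.40 = COGS $15,431.30 + ending $7,673.10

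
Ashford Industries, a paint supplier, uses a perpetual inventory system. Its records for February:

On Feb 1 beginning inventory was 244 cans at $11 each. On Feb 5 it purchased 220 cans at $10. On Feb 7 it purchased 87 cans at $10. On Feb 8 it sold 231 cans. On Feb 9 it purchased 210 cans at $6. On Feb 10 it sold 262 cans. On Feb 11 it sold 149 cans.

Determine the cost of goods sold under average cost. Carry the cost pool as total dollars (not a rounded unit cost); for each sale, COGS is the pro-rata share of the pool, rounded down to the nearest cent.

COGS = $5,980.78

After Feb 1: 244 on hand, pool $2,684.00 (≈ $11.0000 each)
After Feb 5: 464 on hand, pool $4,884.00 (≈ $10.5259 each)
After Feb 7: 551 on hand, pool $5,754.00 (≈ $10.4428 each)
Feb 8, sell 231: 231/551 × $5,754.00 → $2,412.29
After Feb 9: 530 on hand, pool $4,601.71 (≈ $8.6825 each)
Feb 10, sell 262: 262/530 × $4,601.71 → $2,274.80
Feb 11, sell 149: 149/268 × $2,326.91 → $1,293.69
Total COGS = $2,412.29 + $2,274.80 + $1,293.69 = $5,980.78
Ending inventory (cost pool remaining) = $1,033.22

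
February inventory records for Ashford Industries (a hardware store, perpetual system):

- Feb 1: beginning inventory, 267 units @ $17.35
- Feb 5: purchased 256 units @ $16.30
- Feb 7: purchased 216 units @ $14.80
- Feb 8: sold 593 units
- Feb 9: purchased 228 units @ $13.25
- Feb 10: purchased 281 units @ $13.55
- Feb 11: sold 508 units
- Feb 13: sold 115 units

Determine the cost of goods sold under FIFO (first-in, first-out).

COGS = $18,397.00

Feb 8, 593 sold [FIFO — oldest first]: 267 @ $17.35 + 256 @ $16.30 + 70 @ $14.80 = $9,841.25
Feb 11, 508 sold [FIFO — oldest first]: 146 @ $14.80 + 228 @ $13.25 + 134 @ $13.55 = $6,997.50
Feb 13, 115 sold [FIFO — oldest first]: 115 @ $13.55 = $1,558.25
Total COGS = $9,841.25 + $6,997.50 + $1,558.25 = $18,397.00
Ending inventory: 32 @ $13.55 = $433.60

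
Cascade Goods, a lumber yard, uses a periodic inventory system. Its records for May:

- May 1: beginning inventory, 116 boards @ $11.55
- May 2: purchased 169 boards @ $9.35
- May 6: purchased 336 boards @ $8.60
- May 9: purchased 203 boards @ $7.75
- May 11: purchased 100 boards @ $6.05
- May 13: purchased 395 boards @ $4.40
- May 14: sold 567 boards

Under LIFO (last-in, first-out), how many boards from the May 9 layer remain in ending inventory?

May 14, 567 sold [LIFO — newest first]: 395 @ $4.40 + 100 @ $6.05 + 72 @ $7.75 = $2,901.00
Ending inventory: 116 @ $11.55 + 169 @ $9.35 + 336 @ $8.60 + 131 @ $7.75 = $6,824.80
Check: goods available $9,725.80 = COGS $2,901.00 + ending $6,824.80

131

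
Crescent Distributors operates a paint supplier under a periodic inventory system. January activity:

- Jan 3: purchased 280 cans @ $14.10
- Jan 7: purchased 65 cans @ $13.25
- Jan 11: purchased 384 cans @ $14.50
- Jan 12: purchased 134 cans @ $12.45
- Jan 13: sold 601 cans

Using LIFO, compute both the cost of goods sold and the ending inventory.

Jan 13, 601 sold [LIFO — newest first]: 134 @ $12.45 + 384 @ $14.50 + 65 @ $13.25 + 18 @ $14.10 = $8,351.35
Ending inventory: 262 @ $14.10 = $3,694.20
Check: goods available $12,045.55 = COGS $8,351.35 + ending $3,694.20

COGS = $8,351.35; ending inventory = $3,694.20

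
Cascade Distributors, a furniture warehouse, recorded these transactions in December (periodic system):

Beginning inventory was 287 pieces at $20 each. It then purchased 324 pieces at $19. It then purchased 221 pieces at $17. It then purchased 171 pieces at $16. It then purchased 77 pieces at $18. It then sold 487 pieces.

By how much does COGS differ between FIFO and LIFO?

FIFO COGS: 287 @ $20 + 200 @ $19 = $9,540
LIFO COGS: 77 @ $18 + 171 @ $16 + 221 @ $17 + 18 @ $19 = $8,221
Difference = |$9,540 − $8,221| = $1,319

$1,319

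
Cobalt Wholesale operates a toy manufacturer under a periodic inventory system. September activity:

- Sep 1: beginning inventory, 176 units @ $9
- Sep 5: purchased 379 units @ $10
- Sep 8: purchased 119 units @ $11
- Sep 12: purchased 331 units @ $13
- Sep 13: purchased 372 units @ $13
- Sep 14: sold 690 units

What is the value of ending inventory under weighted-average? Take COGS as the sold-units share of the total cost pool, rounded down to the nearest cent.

Ending inventory = $7,893.77

Sep 14, sell 690: 690/1377 × $15,822.00 → $7,928.23
Ending inventory (cost pool remaining) = $7,893.77
Check: goods available $15,822.00 = COGS $7,928.23 + ending $7,893.77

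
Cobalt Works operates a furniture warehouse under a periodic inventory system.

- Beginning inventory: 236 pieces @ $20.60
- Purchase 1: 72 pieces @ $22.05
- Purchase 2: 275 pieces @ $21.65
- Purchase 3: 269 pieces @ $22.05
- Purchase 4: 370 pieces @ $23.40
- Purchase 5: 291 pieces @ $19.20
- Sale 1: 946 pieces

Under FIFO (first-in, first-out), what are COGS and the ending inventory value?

Sale 1 (946) [FIFO — oldest first]: 236 @ $20.60 + 72 @ $22.05 + 275 @ $21.65 + 269 @ $22.05 + 94 @ $23.40 = $20,534.00
Ending inventory: 276 @ $23.40 + 291 @ $19.20 = $12,045.60

COGS = $20,534.00; ending inventory = $12,045.60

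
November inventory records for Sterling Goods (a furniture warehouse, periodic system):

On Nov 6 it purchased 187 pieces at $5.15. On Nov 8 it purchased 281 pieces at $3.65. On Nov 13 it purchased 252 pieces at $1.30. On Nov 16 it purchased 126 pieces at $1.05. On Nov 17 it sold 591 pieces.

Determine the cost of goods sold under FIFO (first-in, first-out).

COGS = $2,148.60

Nov 17, 591 sold [FIFO — oldest first]: 187 @ $5.15 + 281 @ $3.65 + 123 @ $1.30 = $2,148.60
Ending inventory: 129 @ $1.30 + 126 @ $1.05 = $300.00
Check: goods available $2,448.60 = COGS $2,148.60 + ending $300.00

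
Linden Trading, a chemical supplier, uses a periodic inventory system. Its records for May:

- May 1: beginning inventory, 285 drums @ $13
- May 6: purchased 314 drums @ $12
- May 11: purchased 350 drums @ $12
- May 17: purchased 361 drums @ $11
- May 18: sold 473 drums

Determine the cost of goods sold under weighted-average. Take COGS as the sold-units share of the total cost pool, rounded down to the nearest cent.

COGS = $5,648.55

May 18, sell 473: 473/1310 × $15,644.00 → $5,648.55
Ending inventory (cost pool remaining) = $9,995.45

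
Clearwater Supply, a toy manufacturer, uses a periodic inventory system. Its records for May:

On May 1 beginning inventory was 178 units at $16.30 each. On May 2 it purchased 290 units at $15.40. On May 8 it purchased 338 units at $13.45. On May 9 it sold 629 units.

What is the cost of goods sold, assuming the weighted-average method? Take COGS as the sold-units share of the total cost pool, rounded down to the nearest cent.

May 9, sell 629: 629/806 × $11,913.50 → $9,297.25
Ending inventory (cost pool remaining) = $2,616.25
Check: goods available $11,913.50 = COGS $9,297.25 + ending $2,616.25

COGS = $9,297.25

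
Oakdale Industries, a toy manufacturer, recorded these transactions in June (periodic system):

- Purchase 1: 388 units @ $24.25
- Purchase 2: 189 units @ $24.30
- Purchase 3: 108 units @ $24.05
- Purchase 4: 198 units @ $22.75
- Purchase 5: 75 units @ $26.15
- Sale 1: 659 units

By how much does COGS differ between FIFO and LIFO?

$159.70

FIFO COGS: 388 @ $24.25 + 189 @ $24.30 + 82 @ $24.05 = $15,973.80
LIFO COGS: 75 @ $26.15 + 198 @ $22.75 + 108 @ $24.05 + 189 @ $24.30 + 89 @ $24.25 = $15,814.10
Difference = |$15,973.80 − $15,814.10| = $159.70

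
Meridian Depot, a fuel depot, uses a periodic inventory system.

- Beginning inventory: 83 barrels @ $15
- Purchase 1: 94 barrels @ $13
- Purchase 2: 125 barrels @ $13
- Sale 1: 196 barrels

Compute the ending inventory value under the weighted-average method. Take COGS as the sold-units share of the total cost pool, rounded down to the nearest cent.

Ending inventory = $1,436.27

Sale 1, sell 196: 196/302 × $4,092.00 → $2,655.73
Ending inventory (cost pool remaining) = $1,436.27
Check: goods available $4,092.00 = COGS $2,655.73 + ending $1,436.27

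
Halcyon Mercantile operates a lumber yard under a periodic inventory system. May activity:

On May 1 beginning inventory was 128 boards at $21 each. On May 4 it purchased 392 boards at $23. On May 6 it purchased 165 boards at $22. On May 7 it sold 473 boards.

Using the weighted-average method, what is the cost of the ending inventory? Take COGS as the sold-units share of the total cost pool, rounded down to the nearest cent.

May 7, sell 473: 473/685 × $15,334.00 → $10,588.29
Ending inventory (cost pool remaining) = $4,745.71

Ending inventory = $4,745.71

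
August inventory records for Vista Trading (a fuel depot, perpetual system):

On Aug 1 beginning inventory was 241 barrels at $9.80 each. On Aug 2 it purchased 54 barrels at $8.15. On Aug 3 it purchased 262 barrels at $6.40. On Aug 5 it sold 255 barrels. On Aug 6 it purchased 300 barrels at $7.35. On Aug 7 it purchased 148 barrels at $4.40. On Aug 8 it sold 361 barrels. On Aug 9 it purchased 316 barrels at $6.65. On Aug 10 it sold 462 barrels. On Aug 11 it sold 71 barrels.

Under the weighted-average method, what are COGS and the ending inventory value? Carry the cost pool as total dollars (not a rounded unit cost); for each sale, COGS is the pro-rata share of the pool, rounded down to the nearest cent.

After Aug 1: 241 on hand, pool $2,361.80 (≈ $9.8000 each)
After Aug 2: 295 on hand, pool $2,801.90 (≈ $9.4980 each)
After Aug 3: 557 on hand, pool $4,478.70 (≈ $8.0408 each)
Aug 5, sell 255: 255/557 × $4,478.70 → $2,050.39
After Aug 6: 602 on hand, pool $4,633.31 (≈ $7.6965 each)
After Aug 7: 750 on hand, pool $5,284.51 (≈ $7.0460 each)
Aug 8, sell 361: 361/750 × $5,284.51 → $2,543.61
After Aug 9: 705 on hand, pool $4,842.30 (≈ $6.8685 each)
Aug 10, sell 462: 462/705 × $4,842.30 → $3,173.25
Aug 11, sell 71: 71/243 × $1,669.05 → $487.66
Total COGS = $2,050.39 + $2,543.61 + $3,173.25 + $487.66 = $8,254.91
Ending inventory (cost pool remaining) = $1,181.39

COGS = $8,254.91; ending inventory = $1,181.39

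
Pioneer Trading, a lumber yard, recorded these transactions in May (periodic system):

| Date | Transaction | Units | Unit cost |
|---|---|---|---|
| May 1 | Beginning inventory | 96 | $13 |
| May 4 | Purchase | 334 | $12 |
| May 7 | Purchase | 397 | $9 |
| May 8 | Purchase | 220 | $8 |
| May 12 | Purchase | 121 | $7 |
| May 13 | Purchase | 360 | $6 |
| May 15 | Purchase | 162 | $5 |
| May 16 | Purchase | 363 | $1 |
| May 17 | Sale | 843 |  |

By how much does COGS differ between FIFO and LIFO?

$5,876

FIFO COGS: 96 @ $13 + 334 @ $12 + 397 @ $9 + 16 @ $8 = $8,957
LIFO COGS: 363 @ $1 + 162 @ $5 + 318 @ $6 = $3,081
Difference = |$8,957 − $3,081| = $5,876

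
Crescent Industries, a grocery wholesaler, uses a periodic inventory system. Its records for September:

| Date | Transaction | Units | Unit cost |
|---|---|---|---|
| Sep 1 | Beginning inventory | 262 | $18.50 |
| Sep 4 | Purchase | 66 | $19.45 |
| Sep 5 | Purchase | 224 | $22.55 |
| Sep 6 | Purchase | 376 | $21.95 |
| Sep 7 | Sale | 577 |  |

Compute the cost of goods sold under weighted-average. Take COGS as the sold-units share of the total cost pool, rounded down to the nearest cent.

COGS = $12,084.10

Sep 7, sell 577: 577/928 × $19,435.10 → $12,084.10
Ending inventory (cost pool remaining) = $7,351.00
Check: goods available $19,435.10 = COGS $12,084.10 + ending $7,351.00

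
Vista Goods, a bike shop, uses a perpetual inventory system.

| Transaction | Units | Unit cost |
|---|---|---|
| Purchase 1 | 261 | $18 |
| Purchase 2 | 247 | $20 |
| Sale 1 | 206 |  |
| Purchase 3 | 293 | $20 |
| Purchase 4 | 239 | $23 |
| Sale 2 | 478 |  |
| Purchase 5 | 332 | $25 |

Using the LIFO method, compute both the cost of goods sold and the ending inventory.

Sale 1 (206) [LIFO — newest first]: 206 @ $20 = $4,120
Sale 2 (478) [LIFO — newest first]: 239 @ $23 + 239 @ $20 = $10,277
Total COGS = $4,120 + $10,277 = $14,397
Ending inventory: 261 @ $18 + 41 @ $20 + 54 @ $20 + 332 @ $25 = $14,898
Check: goods available $29,295 = COGS $14,397 + ending $14,898

COGS = $14,397; ending inventory = $14,898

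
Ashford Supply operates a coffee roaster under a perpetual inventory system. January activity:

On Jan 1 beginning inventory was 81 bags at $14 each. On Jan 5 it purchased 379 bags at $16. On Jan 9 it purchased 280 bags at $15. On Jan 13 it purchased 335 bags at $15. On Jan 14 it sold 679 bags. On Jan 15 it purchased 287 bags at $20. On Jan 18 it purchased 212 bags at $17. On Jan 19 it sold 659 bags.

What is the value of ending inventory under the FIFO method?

Ending inventory = $4,084

Jan 14, 679 sold [FIFO — oldest first]: 81 @ $14 + 379 @ $16 + 219 @ $15 = $10,483
Jan 19, 659 sold [FIFO — oldest first]: 61 @ $15 + 335 @ $15 + 263 @ $20 = $11,200
Total COGS = $10,483 + $11,200 = $21,683
Ending inventory: 24 @ $20 + 212 @ $17 = $4,084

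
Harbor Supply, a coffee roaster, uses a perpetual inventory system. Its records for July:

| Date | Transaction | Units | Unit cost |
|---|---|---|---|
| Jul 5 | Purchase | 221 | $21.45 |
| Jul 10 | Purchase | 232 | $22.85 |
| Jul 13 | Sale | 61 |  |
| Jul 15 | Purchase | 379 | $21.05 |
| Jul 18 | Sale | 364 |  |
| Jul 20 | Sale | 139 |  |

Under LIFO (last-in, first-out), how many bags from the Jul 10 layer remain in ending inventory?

Jul 13, 61 sold [LIFO — newest first]: 61 @ $22.85 = $1,393.85
Jul 18, 364 sold [LIFO — newest first]: 364 @ $21.05 = $7,662.20
Jul 20, 139 sold [LIFO — newest first]: 15 @ $21.05 + 124 @ $22.85 = $3,149.15
Total COGS = $1,393.85 + $7,662.20 + $3,149.15 = $12,205.20
Ending inventory: 221 @ $21.45 + 47 @ $22.85 = $5,814.40

47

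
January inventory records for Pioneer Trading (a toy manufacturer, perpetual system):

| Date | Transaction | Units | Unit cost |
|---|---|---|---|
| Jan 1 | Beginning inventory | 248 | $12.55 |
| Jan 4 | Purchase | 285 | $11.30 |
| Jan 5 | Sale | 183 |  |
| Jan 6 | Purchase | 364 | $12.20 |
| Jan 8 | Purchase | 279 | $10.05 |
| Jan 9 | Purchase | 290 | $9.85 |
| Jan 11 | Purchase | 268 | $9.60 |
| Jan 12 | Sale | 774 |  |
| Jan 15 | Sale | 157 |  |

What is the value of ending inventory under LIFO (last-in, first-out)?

Ending inventory = $7,559.00

Jan 5, 183 sold [LIFO — newest first]: 183 @ $11.30 = $2,067.90
Jan 12, 774 sold [LIFO — newest first]: 268 @ $9.60 + 290 @ $9.85 + 216 @ $10.05 = $7,600.10
Jan 15, 157 sold [LIFO — newest first]: 63 @ $10.05 + 94 @ $12.20 = $1,779.95
Total COGS = $2,067.90 + $7,600.10 + $1,779.95 = $11,447.95
Ending inventory: 248 @ $12.55 + 102 @ $11.30 + 270 @ $12.20 = $7,559.00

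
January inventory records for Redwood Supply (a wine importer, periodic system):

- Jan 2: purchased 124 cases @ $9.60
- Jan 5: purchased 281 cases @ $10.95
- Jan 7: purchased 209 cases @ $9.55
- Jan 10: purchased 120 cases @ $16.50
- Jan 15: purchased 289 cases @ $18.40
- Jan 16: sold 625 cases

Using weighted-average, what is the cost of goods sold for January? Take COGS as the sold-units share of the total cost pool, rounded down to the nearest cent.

Jan 16, sell 625: 625/1023 × $13,560.90 → $8,285.00
Ending inventory (cost pool remaining) = $5,275.90

COGS = $8,285.00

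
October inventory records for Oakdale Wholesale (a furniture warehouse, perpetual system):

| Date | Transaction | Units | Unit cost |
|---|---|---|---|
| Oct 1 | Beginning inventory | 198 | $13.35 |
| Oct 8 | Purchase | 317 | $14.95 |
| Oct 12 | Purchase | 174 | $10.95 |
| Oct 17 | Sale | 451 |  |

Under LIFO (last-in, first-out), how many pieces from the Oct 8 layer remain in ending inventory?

Oct 17, 451 sold [LIFO — newest first]: 174 @ $10.95 + 277 @ $14.95 = $6,046.45
Ending inventory: 198 @ $13.35 + 40 @ $14.95 = $3,241.30
Check: goods available $9,287.75 = COGS $6,046.45 + ending $3,241.30

40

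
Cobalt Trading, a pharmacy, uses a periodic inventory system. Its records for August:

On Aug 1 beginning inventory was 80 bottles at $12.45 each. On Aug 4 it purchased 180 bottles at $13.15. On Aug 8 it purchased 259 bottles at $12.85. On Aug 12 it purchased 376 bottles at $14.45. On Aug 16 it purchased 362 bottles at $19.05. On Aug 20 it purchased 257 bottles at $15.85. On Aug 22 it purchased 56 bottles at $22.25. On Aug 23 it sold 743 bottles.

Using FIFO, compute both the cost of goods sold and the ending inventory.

Aug 23, 743 sold [FIFO — oldest first]: 80 @ $12.45 + 180 @ $13.15 + 259 @ $12.85 + 224 @ $14.45 = $9,927.95
Ending inventory: 152 @ $14.45 + 362 @ $19.05 + 257 @ $15.85 + 56 @ $22.25 = $14,411.95

COGS = $9,927.95; ending inventory = $14,411.95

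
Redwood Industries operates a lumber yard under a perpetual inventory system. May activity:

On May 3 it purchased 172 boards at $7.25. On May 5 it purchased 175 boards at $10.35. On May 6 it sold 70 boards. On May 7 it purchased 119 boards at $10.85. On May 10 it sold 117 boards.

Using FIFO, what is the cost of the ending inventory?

May 6, 70 sold [FIFO — oldest first]: 70 @ $7.25 = $507.50
May 10, 117 sold [FIFO — oldest first]: 102 @ $7.25 + 15 @ $10.35 = $894.75
Total COGS = $507.50 + $894.75 = $1,402.25
Ending inventory: 160 @ $10.35 + 119 @ $10.85 = $2,947.15

Ending inventory = $2,947.15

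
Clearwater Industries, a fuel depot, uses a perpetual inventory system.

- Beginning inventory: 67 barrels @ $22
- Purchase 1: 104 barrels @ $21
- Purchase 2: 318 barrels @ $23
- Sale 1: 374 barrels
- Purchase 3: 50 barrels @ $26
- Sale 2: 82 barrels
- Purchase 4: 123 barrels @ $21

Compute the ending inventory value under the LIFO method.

Sale 1 (374) [LIFO — newest first]: 318 @ $23 + 56 @ $21 = $8,490
Sale 2 (82) [LIFO — newest first]: 50 @ $26 + 32 @ $21 = $1,972
Total COGS = $8,490 + $1,972 = $10,462
Ending inventory: 67 @ $22 + 16 @ $21 + 123 @ $21 = $4,393
Check: goods available $14,855 = COGS $10,462 + ending $4,393

Ending inventory = $4,393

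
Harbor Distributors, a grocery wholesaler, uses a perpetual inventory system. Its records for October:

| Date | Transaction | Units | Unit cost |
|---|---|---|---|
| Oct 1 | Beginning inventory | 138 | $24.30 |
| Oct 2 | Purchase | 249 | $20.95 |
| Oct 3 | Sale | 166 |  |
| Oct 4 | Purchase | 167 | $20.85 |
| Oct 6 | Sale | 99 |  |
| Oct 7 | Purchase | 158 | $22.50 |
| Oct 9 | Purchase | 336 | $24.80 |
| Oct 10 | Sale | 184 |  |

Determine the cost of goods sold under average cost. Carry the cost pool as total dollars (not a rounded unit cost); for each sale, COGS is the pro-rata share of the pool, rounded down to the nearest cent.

After Oct 1: 138 on hand, pool $3,353.40 (≈ $24.3000 each)
After Oct 2: 387 on hand, pool $8,569.95 (≈ $22.1446 each)
Oct 3, sell 166: 166/387 × $8,569.95 → $3,675.99
After Oct 4: 388 on hand, pool $8,375.91 (≈ $21.5874 each)
Oct 6, sell 99: 99/388 × $8,375.91 → $2,137.15
After Oct 7: 447 on hand, pool $9,793.76 (≈ $21.9100 each)
After Oct 9: 783 on hand, pool $18,126.56 (≈ $23.1501 each)
Oct 10, sell 184: 184/783 × $18,126.56 → $4,259.62
Total COGS = $3,675.99 + $2,137.15 + $4,259.62 = $10,072.76
Ending inventory (cost pool remaining) = $13,866.94

COGS = $10,072.76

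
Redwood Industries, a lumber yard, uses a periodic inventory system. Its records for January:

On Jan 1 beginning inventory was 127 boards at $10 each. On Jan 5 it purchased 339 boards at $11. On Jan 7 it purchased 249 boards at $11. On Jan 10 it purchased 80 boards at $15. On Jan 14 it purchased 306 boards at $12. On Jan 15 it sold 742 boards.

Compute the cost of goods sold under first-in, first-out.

Jan 15, 742 sold [FIFO — oldest first]: 127 @ $10 + 339 @ $11 + 249 @ $11 + 27 @ $15 = $8,143
Ending inventory: 53 @ $15 + 306 @ $12 = $4,467
Check: goods available $12,610 = COGS $8,143 + ending $4,467

COGS = $8,143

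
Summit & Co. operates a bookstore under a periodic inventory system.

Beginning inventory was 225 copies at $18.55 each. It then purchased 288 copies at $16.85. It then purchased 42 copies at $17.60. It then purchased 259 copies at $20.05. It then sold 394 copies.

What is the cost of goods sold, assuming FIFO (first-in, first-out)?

Sale 1 (394) [FIFO — oldest first]: 225 @ $18.55 + 169 @ $16.85 = $7,021.40
Ending inventory: 119 @ $16.85 + 42 @ $17.60 + 259 @ $20.05 = $7,937.30

COGS = $7,021.40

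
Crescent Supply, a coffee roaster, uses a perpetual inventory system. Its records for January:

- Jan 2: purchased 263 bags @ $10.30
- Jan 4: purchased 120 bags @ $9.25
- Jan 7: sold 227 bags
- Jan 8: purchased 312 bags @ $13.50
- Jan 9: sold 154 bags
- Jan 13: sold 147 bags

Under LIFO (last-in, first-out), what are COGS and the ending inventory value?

COGS = $6,275.60; ending inventory = $1,755.30

Jan 7, 227 sold [LIFO — newest first]: 120 @ $9.25 + 107 @ $10.30 = $2,212.10
Jan 9, 154 sold [LIFO — newest first]: 154 @ $13.50 = $2,079.00
Jan 13, 147 sold [LIFO — newest first]: 147 @ $13.50 = $1,984.50
Total COGS = $2,212.10 + $2,079.00 + $1,984.50 = $6,275.60
Ending inventory: 156 @ $10.30 + 11 @ $13.50 = $1,755.30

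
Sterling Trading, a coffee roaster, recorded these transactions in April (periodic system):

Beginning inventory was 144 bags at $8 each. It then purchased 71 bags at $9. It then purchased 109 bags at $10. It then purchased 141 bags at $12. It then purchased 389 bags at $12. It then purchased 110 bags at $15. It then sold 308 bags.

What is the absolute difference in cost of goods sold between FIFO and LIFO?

FIFO COGS: 144 @ $8 + 71 @ $9 + 93 @ $10 = $2,721
LIFO COGS: 110 @ $15 + 198 @ $12 = $4,026
Difference = |$2,721 − $4,026| = $1,305

$1,305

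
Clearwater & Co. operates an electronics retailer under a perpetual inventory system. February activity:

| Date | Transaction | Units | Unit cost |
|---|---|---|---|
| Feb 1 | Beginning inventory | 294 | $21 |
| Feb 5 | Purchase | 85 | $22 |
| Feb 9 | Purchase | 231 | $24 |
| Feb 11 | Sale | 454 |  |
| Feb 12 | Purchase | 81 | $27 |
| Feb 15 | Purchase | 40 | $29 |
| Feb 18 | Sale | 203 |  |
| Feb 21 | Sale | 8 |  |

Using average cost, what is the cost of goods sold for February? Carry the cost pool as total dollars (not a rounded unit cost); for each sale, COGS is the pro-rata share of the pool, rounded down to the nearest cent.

COGS = $15,309.54

After Feb 1: 294 on hand, pool $6,174.00 (≈ $21.0000 each)
After Feb 5: 379 on hand, pool $8,044.00 (≈ $21.2243 each)
After Feb 9: 610 on hand, pool $13,588.00 (≈ $22.2754 each)
Feb 11, sell 454: 454/610 × $13,588.00 → $10,113.03
After Feb 12: 237 on hand, pool $5,661.97 (≈ $23.8902 each)
After Feb 15: 277 on hand, pool $6,821.97 (≈ $24.6281 each)
Feb 18, sell 203: 203/277 × $6,821.97 → $4,999.49
Feb 21, sell 8: 8/74 × $1,822.48 → $197.02
Total COGS = $10,113.03 + $4,999.49 + $197.02 = $15,309.54
Ending inventory (cost pool remaining) = $1,625.46
Check: goods available $16,935.00 = COGS $15,309.54 + ending $1,625.46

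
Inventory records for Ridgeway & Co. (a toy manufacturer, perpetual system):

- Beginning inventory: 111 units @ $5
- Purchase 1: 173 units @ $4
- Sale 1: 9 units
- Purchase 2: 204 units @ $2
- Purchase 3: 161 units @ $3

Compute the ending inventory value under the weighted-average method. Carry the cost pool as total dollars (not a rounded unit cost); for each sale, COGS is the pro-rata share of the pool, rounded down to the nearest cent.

Ending inventory = $2,098.49

After Beginning: 111 on hand, pool $555.00 (≈ $5.0000 each)
After Purchase 1: 284 on hand, pool $1,247.00 (≈ $4.3908 each)
Sale 1, sell 9: 9/284 × $1,247.00 → $39.51
After Purchase 2: 479 on hand, pool $1,615.49 (≈ $3.3726 each)
After Purchase 3: 640 on hand, pool $2,098.49 (≈ $3.2789 each)
Ending inventory (cost pool remaining) = $2,098.49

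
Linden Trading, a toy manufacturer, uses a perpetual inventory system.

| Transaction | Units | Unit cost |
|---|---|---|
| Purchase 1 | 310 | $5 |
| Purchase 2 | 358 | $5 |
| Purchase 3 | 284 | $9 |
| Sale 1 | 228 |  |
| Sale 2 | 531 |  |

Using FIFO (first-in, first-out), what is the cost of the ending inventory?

Ending inventory = $1,737

Sale 1 (228) [FIFO — oldest first]: 228 @ $5 = $1,140
Sale 2 (531) [FIFO — oldest first]: 82 @ $5 + 358 @ $5 + 91 @ $9 = $3,019
Total COGS = $1,140 + $3,019 = $4,159
Ending inventory: 193 @ $9 = $1,737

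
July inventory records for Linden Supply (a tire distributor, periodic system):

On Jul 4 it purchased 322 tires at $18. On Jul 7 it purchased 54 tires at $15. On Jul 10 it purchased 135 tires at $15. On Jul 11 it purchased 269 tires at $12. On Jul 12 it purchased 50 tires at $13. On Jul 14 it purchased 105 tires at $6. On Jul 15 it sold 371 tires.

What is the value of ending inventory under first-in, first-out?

Jul 15, 371 sold [FIFO — oldest first]: 322 @ $18 + 49 @ $15 = $6,531
Ending inventory: 5 @ $15 + 135 @ $15 + 269 @ $12 + 50 @ $13 + 105 @ $6 = $6,608
Check: goods available $13,139 = COGS $6,531 + ending $6,608

Ending inventory = $6,608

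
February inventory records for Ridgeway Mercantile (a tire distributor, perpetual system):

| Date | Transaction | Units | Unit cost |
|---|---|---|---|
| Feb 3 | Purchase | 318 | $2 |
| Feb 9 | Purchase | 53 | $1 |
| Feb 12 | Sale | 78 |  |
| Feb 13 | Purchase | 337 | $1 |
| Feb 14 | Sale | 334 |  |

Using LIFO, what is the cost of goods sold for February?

COGS = $437

Feb 12, 78 sold [LIFO — newest first]: 53 @ $1 + 25 @ $2 = $103
Feb 14, 334 sold [LIFO — newest first]: 334 @ $1 = $334
Total COGS = $103 + $334 = $437
Ending inventory: 293 @ $2 + 3 @ $1 = $589
Check: goods available $1,026 = COGS $437 + ending $589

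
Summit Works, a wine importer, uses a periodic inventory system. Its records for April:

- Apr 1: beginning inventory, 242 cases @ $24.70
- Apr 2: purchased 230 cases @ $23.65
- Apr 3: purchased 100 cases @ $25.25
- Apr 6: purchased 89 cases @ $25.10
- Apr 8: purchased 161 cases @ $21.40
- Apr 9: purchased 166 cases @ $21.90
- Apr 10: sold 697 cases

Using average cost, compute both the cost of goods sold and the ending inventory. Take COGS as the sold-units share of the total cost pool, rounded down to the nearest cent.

Apr 10, sell 697: 697/988 × $23,256.60 → $16,406.73
Ending inventory (cost pool remaining) = $6,849.87

COGS = $16,406.73; ending inventory = $6,849.87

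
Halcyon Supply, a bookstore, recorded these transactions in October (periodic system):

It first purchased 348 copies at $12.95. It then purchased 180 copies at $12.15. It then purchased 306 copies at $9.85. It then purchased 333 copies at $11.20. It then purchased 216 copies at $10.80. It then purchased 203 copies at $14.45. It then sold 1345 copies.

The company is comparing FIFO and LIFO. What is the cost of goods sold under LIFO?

FIFO COGS: 348 @ $12.95 + 180 @ $12.15 + 306 @ $9.85 + 333 @ $11.20 + 178 @ $10.80 = $15,359.70
LIFO COGS: 203 @ $14.45 + 216 @ $10.80 + 333 @ $11.20 + 306 @ $9.85 + 180 @ $12.15 + 107 @ $12.95 = $15,582.50

COGS = $15,582.50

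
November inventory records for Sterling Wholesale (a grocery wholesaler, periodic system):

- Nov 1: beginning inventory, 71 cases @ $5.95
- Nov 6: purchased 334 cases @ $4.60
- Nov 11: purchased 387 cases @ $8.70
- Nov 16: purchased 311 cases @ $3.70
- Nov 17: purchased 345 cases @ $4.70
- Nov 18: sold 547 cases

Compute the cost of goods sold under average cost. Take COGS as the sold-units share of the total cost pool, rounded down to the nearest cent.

COGS = $3,059.10

Nov 18, sell 547: 547/1448 × $8,097.95 → $3,059.10
Ending inventory (cost pool remaining) = $5,038.85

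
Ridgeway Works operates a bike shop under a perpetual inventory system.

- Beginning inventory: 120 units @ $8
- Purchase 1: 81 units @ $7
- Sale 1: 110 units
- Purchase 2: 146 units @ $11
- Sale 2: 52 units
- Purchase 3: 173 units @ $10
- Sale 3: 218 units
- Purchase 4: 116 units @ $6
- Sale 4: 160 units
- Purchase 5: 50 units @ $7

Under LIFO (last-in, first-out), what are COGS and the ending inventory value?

COGS = $4,776; ending inventory = $1,133

Sale 1 (110) [LIFO — newest first]: 81 @ $7 + 29 @ $8 = $799
Sale 2 (52) [LIFO — newest first]: 52 @ $11 = $572
Sale 3 (218) [LIFO — newest first]: 173 @ $10 + 45 @ $11 = $2,225
Sale 4 (160) [LIFO — newest first]: 116 @ $6 + 44 @ $11 = $1,180
Total COGS = $799 + $572 + $2,225 + $1,180 = $4,776
Ending inventory: 91 @ $8 + 5 @ $11 + 50 @ $7 = $1,133
Check: goods available $5,909 = COGS $4,776 + ending $1,133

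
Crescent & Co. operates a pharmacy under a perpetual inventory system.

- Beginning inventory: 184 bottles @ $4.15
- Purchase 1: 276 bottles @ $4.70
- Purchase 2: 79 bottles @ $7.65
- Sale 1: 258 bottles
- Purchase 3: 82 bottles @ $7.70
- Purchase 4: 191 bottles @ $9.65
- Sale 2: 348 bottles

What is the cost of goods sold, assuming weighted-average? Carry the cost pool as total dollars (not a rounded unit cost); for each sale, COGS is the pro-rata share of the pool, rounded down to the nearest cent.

COGS = $3,702.90

After Beginning: 184 on hand, pool $763.60 (≈ $4.1500 each)
After Purchase 1: 460 on hand, pool $2,060.80 (≈ $4.4800 each)
After Purchase 2: 539 on hand, pool $2,665.15 (≈ $4.9446 each)
Sale 1, sell 258: 258/539 × $2,665.15 → $1,275.71
After Purchase 3: 363 on hand, pool $2,020.84 (≈ $5.5671 each)
After Purchase 4: 554 on hand, pool $3,863.99 (≈ $6.9747 each)
Sale 2, sell 348: 348/554 × $3,863.99 → $2,427.19
Total COGS = $1,275.71 + $2,427.19 = $3,702.90
Ending inventory (cost pool remaining) = $1,436.80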